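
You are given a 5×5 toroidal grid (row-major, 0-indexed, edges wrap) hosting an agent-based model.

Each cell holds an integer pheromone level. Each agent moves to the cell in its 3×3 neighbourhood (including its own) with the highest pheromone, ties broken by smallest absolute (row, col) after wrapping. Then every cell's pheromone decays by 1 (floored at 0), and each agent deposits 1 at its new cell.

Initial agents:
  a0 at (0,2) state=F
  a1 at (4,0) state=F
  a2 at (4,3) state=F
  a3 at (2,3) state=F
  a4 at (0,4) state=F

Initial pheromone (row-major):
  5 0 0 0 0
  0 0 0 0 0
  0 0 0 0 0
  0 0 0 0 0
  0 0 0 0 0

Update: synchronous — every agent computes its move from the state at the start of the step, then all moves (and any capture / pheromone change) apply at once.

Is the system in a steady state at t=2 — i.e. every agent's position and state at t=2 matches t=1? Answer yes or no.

no

t=1: a0@(0,1) a1@(0,0) a2@(0,2) a3@(1,2) a4@(0,0) | pheromone: 6 1 1 0 0 / 0 0 1 0 0 / 0 0 0 0 0 / 0 0 0 0 0 / 0 0 0 0 0
t=2: a0@(0,0) a1@(0,0) a2@(0,1) a3@(0,1) a4@(0,0) | pheromone: 8 2 0 0 0 / 0 0 0 0 0 / 0 0 0 0 0 / 0 0 0 0 0 / 0 0 0 0 0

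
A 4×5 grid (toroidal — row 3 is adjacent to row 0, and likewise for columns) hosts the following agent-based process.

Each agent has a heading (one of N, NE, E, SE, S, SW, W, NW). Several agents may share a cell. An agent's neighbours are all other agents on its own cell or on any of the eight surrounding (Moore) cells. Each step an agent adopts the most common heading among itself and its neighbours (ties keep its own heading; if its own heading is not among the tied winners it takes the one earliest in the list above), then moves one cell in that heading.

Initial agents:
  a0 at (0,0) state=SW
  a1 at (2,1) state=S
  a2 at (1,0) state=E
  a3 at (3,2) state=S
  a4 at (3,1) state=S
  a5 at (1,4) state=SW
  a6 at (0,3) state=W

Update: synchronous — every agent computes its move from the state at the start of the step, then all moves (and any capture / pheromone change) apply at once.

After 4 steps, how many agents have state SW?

t=1: a0@(1,4):SW a1@(3,1):S a2@(2,4):SW a3@(0,2):S a4@(0,1):S a5@(2,3):SW a6@(0,2):W
t=2: a0@(2,3):SW a1@(0,1):S a2@(3,3):SW a3@(1,2):S a4@(1,1):S a5@(3,2):SW a6@(1,2):S
t=3: a0@(3,2):SW a1@(1,1):S a2@(0,2):SW a3@(2,2):S a4@(2,1):S a5@(0,1):SW a6@(2,2):S
t=4: a0@(0,1):SW a1@(2,1):S a2@(1,1):SW a3@(3,2):S a4@(3,1):S a5@(1,0):SW a6@(3,2):S

3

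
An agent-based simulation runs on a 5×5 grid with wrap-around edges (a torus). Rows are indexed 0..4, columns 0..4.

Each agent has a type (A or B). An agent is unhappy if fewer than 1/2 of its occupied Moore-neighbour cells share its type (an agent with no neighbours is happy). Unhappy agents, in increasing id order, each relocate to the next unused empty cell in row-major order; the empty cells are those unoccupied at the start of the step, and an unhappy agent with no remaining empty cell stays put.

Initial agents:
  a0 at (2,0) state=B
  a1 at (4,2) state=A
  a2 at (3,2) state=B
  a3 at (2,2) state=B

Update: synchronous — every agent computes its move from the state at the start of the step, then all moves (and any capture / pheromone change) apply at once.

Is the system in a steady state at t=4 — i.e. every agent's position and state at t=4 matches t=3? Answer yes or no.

yes

t=1: a0@(2,0):B a1@(0,0):A a2@(3,2):B a3@(2,2):B
t=2: (unchanged — steady state)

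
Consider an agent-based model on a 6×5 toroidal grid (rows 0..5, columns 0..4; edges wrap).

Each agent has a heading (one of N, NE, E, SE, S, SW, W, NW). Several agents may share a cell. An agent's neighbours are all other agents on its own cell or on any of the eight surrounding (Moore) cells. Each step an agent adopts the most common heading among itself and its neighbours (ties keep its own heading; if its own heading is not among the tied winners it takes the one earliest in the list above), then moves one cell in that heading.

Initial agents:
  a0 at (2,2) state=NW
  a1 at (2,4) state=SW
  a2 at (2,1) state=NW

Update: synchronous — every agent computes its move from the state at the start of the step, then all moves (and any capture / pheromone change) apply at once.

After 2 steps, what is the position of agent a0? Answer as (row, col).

(0, 0)

t=1: a0@(1,1):NW a1@(3,3):SW a2@(1,0):NW
t=2: a0@(0,0):NW a1@(4,2):SW a2@(0,4):NW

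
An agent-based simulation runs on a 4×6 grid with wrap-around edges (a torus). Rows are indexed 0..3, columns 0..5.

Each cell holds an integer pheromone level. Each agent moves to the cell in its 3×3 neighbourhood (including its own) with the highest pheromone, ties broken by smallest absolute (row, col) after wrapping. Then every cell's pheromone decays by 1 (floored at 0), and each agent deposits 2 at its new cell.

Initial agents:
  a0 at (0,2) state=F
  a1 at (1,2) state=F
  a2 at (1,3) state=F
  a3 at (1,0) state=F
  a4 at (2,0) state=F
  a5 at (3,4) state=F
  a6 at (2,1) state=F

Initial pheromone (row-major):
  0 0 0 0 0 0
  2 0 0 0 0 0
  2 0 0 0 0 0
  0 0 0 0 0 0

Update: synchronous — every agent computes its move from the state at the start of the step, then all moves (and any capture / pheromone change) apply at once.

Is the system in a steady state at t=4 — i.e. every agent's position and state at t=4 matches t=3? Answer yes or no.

no

t=1: a0@(0,1) a1@(0,1) a2@(0,2) a3@(1,0) a4@(1,0) a5@(0,3) a6@(1,0) | pheromone: 0 4 2 2 0 0 / 7 0 0 0 0 0 / 1 0 0 0 0 0 / 0 0 0 0 0 0
t=2: a0@(1,0) a1@(1,0) a2@(0,1) a3@(1,0) a4@(1,0) a5@(0,2) a6@(1,0) | pheromone: 0 5 3 1 0 0 / 16 0 0 0 0 0 / 0 0 0 0 0 0 / 0 0 0 0 0 0
t=3: a0@(1,0) a1@(1,0) a2@(1,0) a3@(1,0) a4@(1,0) a5@(0,1) a6@(1,0) | pheromone: 0 6 2 0 0 0 / 27 0 0 0 0 0 / 0 0 0 0 0 0 / 0 0 0 0 0 0
t=4: a0@(1,0) a1@(1,0) a2@(1,0) a3@(1,0) a4@(1,0) a5@(1,0) a6@(1,0) | pheromone: 0 5 1 0 0 0 / 40 0 0 0 0 0 / 0 0 0 0 0 0 / 0 0 0 0 0 0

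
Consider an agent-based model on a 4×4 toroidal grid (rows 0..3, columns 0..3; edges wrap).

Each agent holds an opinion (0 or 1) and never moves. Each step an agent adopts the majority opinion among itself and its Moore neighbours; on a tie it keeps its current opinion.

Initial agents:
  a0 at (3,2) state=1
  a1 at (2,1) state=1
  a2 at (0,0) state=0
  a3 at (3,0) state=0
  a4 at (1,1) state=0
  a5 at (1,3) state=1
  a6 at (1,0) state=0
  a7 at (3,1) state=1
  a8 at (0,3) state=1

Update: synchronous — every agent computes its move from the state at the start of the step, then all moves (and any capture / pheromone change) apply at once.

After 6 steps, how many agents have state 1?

t=1: a0@(3,2):1 a1@(2,1):1 a2@(0,0):0 a3@(3,0):1 a4@(1,1):0 a5@(1,3):1 a6@(1,0):0 a7@(3,1):1 a8@(0,3):1
t=2: a0@(3,2):1 a1@(2,1):1 a2@(0,0):1 a3@(3,0):1 a4@(1,1):0 a5@(1,3):1 a6@(1,0):0 a7@(3,1):1 a8@(0,3):1
t=3: a0@(3,2):1 a1@(2,1):1 a2@(0,0):1 a3@(3,0):1 a4@(1,1):0 a5@(1,3):1 a6@(1,0):1 a7@(3,1):1 a8@(0,3):1
t=4: a0@(3,2):1 a1@(2,1):1 a2@(0,0):1 a3@(3,0):1 a4@(1,1):1 a5@(1,3):1 a6@(1,0):1 a7@(3,1):1 a8@(0,3):1
t=5: (unchanged — steady state)

9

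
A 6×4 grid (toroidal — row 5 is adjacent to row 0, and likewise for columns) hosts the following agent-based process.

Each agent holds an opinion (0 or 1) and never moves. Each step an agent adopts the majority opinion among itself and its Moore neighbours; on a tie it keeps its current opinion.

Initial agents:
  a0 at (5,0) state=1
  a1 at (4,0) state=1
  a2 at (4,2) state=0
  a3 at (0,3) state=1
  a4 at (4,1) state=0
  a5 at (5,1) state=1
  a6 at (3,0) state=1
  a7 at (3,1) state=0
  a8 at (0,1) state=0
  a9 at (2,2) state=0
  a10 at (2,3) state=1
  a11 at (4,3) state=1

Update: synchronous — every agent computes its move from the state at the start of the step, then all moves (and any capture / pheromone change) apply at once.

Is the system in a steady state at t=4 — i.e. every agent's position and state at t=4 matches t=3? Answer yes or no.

t=1: a0@(5,0):1 a1@(4,0):1 a2@(4,2):0 a3@(0,3):1 a4@(4,1):1 a5@(5,1):1 a6@(3,0):1 a7@(3,1):0 a8@(0,1):1 a9@(2,2):0 a10@(2,3):1 a11@(4,3):1
t=2: a0@(5,0):1 a1@(4,0):1 a2@(4,2):1 a3@(0,3):1 a4@(4,1):1 a5@(5,1):1 a6@(3,0):1 a7@(3,1):0 a8@(0,1):1 a9@(2,2):0 a10@(2,3):1 a11@(4,3):1
t=3: a0@(5,0):1 a1@(4,0):1 a2@(4,2):1 a3@(0,3):1 a4@(4,1):1 a5@(5,1):1 a6@(3,0):1 a7@(3,1):1 a8@(0,1):1 a9@(2,2):0 a10@(2,3):1 a11@(4,3):1
t=4: a0@(5,0):1 a1@(4,0):1 a2@(4,2):1 a3@(0,3):1 a4@(4,1):1 a5@(5,1):1 a6@(3,0):1 a7@(3,1):1 a8@(0,1):1 a9@(2,2):1 a10@(2,3):1 a11@(4,3):1

no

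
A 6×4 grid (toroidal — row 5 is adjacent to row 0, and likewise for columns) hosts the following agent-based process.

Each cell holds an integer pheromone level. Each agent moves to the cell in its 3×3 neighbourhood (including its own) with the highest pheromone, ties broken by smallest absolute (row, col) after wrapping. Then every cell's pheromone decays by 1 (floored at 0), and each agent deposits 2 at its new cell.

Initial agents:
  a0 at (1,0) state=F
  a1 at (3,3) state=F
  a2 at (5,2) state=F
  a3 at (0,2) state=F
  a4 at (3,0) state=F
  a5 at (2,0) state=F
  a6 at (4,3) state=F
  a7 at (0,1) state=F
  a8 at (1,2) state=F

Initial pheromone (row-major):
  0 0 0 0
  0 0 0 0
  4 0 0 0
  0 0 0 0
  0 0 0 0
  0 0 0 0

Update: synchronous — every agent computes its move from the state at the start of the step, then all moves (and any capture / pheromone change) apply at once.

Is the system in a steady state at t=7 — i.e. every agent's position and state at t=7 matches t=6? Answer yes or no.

yes

t=1: a0@(2,0) a1@(2,0) a2@(0,1) a3@(0,1) a4@(2,0) a5@(2,0) a6@(3,0) a7@(0,0) a8@(0,1) | pheromone: 2 6 0 0 / 0 0 0 0 / 11 0 0 0 / 2 0 0 0 / 0 0 0 0 / 0 0 0 0
t=2: a0@(2,0) a1@(2,0) a2@(0,1) a3@(0,1) a4@(2,0) a5@(2,0) a6@(2,0) a7@(0,1) a8@(0,1) | pheromone: 1 13 0 0 / 0 0 0 0 / 20 0 0 0 / 1 0 0 0 / 0 0 0 0 / 0 0 0 0
t=3: a0@(2,0) a1@(2,0) a2@(0,1) a3@(0,1) a4@(2,0) a5@(2,0) a6@(2,0) a7@(0,1) a8@(0,1) | pheromone: 0 20 0 0 / 0 0 0 0 / 29 0 0 0 / 0 0 0 0 / 0 0 0 0 / 0 0 0 0
t=4: a0@(2,0) a1@(2,0) a2@(0,1) a3@(0,1) a4@(2,0) a5@(2,0) a6@(2,0) a7@(0,1) a8@(0,1) | pheromone: 0 27 0 0 / 0 0 0 0 / 38 0 0 0 / 0 0 0 0 / 0 0 0 0 / 0 0 0 0
t=5: a0@(2,0) a1@(2,0) a2@(0,1) a3@(0,1) a4@(2,0) a5@(2,0) a6@(2,0) a7@(0,1) a8@(0,1) | pheromone: 0 34 0 0 / 0 0 0 0 / 47 0 0 0 / 0 0 0 0 / 0 0 0 0 / 0 0 0 0
t=6: a0@(2,0) a1@(2,0) a2@(0,1) a3@(0,1) a4@(2,0) a5@(2,0) a6@(2,0) a7@(0,1) a8@(0,1) | pheromone: 0 41 0 0 / 0 0 0 0 / 56 0 0 0 / 0 0 0 0 / 0 0 0 0 / 0 0 0 0
t=7: a0@(2,0) a1@(2,0) a2@(0,1) a3@(0,1) a4@(2,0) a5@(2,0) a6@(2,0) a7@(0,1) a8@(0,1) | pheromone: 0 48 0 0 / 0 0 0 0 / 65 0 0 0 / 0 0 0 0 / 0 0 0 0 / 0 0 0 0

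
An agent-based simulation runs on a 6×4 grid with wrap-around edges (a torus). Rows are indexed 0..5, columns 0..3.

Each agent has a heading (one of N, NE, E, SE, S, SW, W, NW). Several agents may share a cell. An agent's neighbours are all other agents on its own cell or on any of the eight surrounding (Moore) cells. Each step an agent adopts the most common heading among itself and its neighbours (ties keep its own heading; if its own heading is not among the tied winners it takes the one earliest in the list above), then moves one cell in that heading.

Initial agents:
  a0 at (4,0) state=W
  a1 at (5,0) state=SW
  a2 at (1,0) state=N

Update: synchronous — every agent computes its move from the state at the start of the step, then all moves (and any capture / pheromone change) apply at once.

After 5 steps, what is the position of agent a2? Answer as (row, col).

(2, 0)

t=1: a0@(4,3):W a1@(0,3):SW a2@(0,0):N
t=2: a0@(4,2):W a1@(1,2):SW a2@(5,0):N
t=3: a0@(4,1):W a1@(2,1):SW a2@(4,0):N
t=4: a0@(4,0):W a1@(3,0):SW a2@(3,0):N
t=5: a0@(4,3):W a1@(4,3):SW a2@(2,0):N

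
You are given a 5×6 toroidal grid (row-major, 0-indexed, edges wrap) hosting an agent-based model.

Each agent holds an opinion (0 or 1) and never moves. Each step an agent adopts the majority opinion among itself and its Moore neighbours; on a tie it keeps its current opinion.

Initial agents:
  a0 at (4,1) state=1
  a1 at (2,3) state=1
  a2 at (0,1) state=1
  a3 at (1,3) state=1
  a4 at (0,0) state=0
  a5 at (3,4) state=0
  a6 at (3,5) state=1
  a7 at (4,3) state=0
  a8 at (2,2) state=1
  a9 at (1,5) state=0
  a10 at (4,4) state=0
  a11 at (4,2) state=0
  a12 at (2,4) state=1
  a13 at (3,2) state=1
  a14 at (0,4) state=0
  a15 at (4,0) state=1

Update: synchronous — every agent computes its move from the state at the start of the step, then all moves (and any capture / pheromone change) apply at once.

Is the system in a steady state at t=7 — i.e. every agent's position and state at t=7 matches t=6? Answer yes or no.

yes

t=1: a0@(4,1):1 a1@(2,3):1 a2@(0,1):1 a3@(1,3):1 a4@(0,0):1 a5@(3,4):0 a6@(3,5):1 a7@(4,3):0 a8@(2,2):1 a9@(1,5):0 a10@(4,4):0 a11@(4,2):1 a12@(2,4):1 a13@(3,2):1 a14@(0,4):0 a15@(4,0):1
t=2: (unchanged — steady state)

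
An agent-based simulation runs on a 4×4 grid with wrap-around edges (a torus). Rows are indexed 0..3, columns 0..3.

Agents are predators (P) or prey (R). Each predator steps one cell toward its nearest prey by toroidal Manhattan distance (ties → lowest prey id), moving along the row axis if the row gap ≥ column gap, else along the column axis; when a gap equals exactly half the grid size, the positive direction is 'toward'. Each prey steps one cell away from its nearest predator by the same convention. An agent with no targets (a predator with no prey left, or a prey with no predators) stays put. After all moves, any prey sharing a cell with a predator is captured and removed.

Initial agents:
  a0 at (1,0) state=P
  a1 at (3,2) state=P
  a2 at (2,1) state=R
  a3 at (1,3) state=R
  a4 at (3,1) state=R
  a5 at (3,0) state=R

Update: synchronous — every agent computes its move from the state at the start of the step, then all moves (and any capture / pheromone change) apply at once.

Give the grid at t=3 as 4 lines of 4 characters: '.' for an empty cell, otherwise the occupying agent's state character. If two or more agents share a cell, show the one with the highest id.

t=1: a0@(1,3):P a1@(3,1):P a3@(1,2):R a4@(3,0):R a5@(2,0):R
t=2: a0@(1,2):P a1@(3,0):P a3@(1,1):R a4@(3,3):R
t=3: a0@(1,1):P a1@(3,3):P a3@(1,0):R a4@(3,2):R

....
RP..
....
..RP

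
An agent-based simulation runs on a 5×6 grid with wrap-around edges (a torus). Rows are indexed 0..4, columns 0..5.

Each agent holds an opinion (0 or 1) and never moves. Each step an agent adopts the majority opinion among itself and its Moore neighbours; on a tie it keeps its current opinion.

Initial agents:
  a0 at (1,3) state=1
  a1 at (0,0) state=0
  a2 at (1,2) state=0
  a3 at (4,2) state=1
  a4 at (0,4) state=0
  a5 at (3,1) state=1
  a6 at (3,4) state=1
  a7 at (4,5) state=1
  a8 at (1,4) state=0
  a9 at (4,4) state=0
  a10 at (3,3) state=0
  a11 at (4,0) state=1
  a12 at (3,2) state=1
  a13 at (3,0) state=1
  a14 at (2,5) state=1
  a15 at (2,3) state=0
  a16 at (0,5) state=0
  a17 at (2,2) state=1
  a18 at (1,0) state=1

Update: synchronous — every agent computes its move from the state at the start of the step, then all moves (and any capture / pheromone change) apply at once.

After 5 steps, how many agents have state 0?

t=1: a0@(1,3):0 a1@(0,0):1 a2@(1,2):0 a3@(4,2):1 a4@(0,4):0 a5@(3,1):1 a6@(3,4):1 a7@(4,5):1 a8@(1,4):0 a9@(4,4):0 a10@(3,3):1 a11@(4,0):1 a12@(3,2):1 a13@(3,0):1 a14@(2,5):1 a15@(2,3):0 a16@(0,5):0 a17@(2,2):1 a18@(1,0):1
t=2: (unchanged — steady state)

7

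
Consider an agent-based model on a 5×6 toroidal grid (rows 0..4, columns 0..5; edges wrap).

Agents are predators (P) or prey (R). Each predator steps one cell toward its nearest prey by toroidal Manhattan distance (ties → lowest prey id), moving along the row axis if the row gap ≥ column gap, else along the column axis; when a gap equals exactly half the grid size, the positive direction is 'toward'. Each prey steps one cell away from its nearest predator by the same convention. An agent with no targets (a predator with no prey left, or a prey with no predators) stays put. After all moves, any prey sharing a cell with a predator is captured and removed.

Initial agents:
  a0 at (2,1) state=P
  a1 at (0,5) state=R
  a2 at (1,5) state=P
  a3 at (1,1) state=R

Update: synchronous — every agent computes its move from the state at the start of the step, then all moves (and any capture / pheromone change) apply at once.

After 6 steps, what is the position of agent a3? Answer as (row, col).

(0, 1)

t=1: a0@(1,1):P a1@(4,5):R a2@(0,5):P a3@(0,1):R
t=2: a0@(0,1):P a1@(3,5):R a2@(4,5):P a3@(4,1):R
t=3: a0@(4,1):P a1@(2,5):R a2@(3,5):P a3@(3,1):R
t=4: a0@(3,1):P a1@(1,5):R a2@(2,5):P a3@(2,1):R
t=5: a0@(2,1):P a1@(0,5):R a2@(1,5):P a3@(1,1):R
t=6: a0@(1,1):P a1@(4,5):R a2@(0,5):P a3@(0,1):R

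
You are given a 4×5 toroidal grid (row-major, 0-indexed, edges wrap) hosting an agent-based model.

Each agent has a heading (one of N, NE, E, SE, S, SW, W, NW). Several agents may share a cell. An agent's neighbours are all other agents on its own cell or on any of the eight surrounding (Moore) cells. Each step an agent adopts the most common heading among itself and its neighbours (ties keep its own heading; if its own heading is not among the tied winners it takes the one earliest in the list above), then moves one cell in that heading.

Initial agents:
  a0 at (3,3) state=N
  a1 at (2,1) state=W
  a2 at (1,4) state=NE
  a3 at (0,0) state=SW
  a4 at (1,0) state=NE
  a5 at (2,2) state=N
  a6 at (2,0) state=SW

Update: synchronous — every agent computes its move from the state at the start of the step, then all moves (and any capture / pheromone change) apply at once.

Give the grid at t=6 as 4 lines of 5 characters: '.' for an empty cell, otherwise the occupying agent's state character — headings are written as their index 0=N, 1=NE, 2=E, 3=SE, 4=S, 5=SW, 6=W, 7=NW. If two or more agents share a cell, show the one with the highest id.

t=1: a0@(2,3):N a1@(2,0):W a2@(0,0):NE a3@(3,1):NE a4@(0,1):NE a5@(1,2):N a6@(1,1):NE
t=2: a0@(1,3):N a1@(1,1):NE a2@(3,1):NE a3@(2,2):NE a4@(3,2):NE a5@(0,2):N a6@(0,2):NE
t=3: a0@(0,3):N a1@(0,2):NE a2@(2,2):NE a3@(1,3):NE a4@(2,3):NE a5@(3,3):NE a6@(3,3):NE
t=4: a0@(3,4):NE a1@(3,3):NE a2@(1,3):NE a3@(0,4):NE a4@(1,4):NE a5@(2,4):NE a6@(2,4):NE
t=5: a0@(2,0):NE a1@(2,4):NE a2@(0,4):NE a3@(3,0):NE a4@(0,0):NE a5@(1,0):NE a6@(1,0):NE
t=6: a0@(1,1):NE a1@(1,0):NE a2@(3,0):NE a3@(2,1):NE a4@(3,1):NE a5@(0,1):NE a6@(0,1):NE

.1...
11...
.1...
11...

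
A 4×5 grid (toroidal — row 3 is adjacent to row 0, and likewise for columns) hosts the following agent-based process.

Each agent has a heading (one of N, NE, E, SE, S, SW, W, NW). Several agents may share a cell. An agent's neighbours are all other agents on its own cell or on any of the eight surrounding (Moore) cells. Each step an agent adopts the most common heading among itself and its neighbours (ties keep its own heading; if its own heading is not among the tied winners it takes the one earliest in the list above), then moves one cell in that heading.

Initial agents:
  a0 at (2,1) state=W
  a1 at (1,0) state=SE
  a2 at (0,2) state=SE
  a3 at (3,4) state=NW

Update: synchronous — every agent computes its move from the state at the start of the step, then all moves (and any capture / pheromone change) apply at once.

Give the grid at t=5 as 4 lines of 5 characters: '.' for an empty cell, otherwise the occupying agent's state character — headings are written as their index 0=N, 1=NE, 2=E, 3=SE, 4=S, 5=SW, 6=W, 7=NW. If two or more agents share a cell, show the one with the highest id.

.....
..3..
36..7
.....

t=1: a0@(2,0):W a1@(2,1):SE a2@(1,3):SE a3@(2,3):NW
t=2: a0@(2,4):W a1@(3,2):SE a2@(2,4):SE a3@(1,2):NW
t=3: a0@(2,3):W a1@(0,3):SE a2@(3,0):SE a3@(0,1):NW
t=4: a0@(2,2):W a1@(1,4):SE a2@(0,1):SE a3@(3,0):NW
t=5: a0@(2,1):W a1@(2,0):SE a2@(1,2):SE a3@(2,4):NW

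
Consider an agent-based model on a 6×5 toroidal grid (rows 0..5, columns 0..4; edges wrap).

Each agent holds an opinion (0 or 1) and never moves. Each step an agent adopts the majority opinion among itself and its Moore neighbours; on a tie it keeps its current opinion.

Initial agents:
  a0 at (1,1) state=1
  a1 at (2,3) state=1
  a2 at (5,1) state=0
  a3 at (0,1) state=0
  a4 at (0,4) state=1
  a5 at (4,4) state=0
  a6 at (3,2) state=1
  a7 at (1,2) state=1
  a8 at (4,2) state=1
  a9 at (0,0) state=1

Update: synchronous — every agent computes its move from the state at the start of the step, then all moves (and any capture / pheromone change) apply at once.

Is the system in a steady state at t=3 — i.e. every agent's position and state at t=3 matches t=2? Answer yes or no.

t=1: a0@(1,1):1 a1@(2,3):1 a2@(5,1):0 a3@(0,1):1 a4@(0,4):1 a5@(4,4):0 a6@(3,2):1 a7@(1,2):1 a8@(4,2):1 a9@(0,0):1
t=2: a0@(1,1):1 a1@(2,3):1 a2@(5,1):1 a3@(0,1):1 a4@(0,4):1 a5@(4,4):0 a6@(3,2):1 a7@(1,2):1 a8@(4,2):1 a9@(0,0):1
t=3: (unchanged — steady state)

yes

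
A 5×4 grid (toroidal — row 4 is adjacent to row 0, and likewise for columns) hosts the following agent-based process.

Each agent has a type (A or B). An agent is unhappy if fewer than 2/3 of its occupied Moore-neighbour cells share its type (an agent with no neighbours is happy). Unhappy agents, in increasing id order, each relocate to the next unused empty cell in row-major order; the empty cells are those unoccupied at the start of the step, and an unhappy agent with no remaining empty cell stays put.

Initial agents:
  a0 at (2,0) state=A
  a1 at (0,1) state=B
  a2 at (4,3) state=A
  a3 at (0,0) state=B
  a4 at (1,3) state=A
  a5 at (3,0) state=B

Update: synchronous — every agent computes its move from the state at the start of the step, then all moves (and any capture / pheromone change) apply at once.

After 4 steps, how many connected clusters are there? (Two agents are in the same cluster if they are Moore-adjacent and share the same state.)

5

t=1: a0@(0,2):A a1@(0,1):B a2@(0,3):A a3@(1,0):B a4@(1,1):A a5@(1,2):B
t=2: a0@(0,0):A a1@(1,3):B a2@(2,0):A a3@(2,1):B a4@(2,2):A a5@(2,3):B
t=3: a0@(0,1):A a1@(0,2):B a2@(0,3):A a3@(1,0):B a4@(1,1):A a5@(1,2):B
t=4: a0@(0,0):A a1@(1,3):B a2@(2,0):A a3@(2,1):B a4@(2,2):A a5@(2,3):B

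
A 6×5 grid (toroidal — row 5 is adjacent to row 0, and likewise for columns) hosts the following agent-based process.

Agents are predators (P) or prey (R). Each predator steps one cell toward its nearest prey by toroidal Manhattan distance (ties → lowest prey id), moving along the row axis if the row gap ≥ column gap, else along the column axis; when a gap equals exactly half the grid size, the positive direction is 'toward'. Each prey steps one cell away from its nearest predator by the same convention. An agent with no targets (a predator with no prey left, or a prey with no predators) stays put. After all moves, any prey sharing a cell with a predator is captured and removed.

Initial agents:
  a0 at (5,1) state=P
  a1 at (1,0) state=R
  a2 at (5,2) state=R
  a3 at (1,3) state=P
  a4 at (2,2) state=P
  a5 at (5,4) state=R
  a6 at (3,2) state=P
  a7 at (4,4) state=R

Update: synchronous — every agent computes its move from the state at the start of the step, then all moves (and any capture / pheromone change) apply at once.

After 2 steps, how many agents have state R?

4

t=1: a0@(5,2):P a1@(1,1):R a2@(5,3):R a3@(1,4):P a4@(2,1):P a5@(5,3):R a6@(4,2):P a7@(4,3):R
t=2: a0@(5,3):P a1@(0,1):R a2@(5,4):R a3@(1,0):P a4@(1,1):P a5@(5,4):R a6@(4,3):P a7@(4,4):R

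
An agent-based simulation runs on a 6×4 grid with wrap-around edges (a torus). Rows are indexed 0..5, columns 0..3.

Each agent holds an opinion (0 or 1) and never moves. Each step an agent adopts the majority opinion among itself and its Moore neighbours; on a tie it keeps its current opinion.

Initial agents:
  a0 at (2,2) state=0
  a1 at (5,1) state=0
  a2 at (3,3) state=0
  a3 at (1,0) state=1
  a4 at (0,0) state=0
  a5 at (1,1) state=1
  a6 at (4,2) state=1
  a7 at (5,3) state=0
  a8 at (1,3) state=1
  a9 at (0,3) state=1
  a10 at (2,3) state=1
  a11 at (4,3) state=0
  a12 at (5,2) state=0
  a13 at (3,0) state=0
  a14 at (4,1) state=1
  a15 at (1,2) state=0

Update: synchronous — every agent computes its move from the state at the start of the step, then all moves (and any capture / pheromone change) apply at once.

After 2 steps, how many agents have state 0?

12

t=1: a0@(2,2):0 a1@(5,1):0 a2@(3,3):0 a3@(1,0):1 a4@(0,0):1 a5@(1,1):0 a6@(4,2):0 a7@(5,3):0 a8@(1,3):1 a9@(0,3):0 a10@(2,3):0 a11@(4,3):0 a12@(5,2):0 a13@(3,0):0 a14@(4,1):0 a15@(1,2):1
t=2: a0@(2,2):0 a1@(5,1):0 a2@(3,3):0 a3@(1,0):1 a4@(0,0):0 a5@(1,1):1 a6@(4,2):0 a7@(5,3):0 a8@(1,3):1 a9@(0,3):1 a10@(2,3):0 a11@(4,3):0 a12@(5,2):0 a13@(3,0):0 a14@(4,1):0 a15@(1,2):0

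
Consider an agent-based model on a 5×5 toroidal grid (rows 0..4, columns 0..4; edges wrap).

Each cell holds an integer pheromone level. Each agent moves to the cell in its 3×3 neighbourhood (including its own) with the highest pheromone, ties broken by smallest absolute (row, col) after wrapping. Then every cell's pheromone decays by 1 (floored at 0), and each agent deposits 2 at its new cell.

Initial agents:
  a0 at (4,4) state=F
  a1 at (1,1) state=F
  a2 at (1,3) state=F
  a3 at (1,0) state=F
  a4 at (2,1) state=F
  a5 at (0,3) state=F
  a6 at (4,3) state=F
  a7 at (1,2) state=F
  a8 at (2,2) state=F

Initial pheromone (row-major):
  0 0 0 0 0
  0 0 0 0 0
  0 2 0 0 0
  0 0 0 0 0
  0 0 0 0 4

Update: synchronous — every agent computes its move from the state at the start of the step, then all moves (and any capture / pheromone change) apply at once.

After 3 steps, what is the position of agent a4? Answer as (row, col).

t=1: a0@(4,4) a1@(2,1) a2@(0,2) a3@(2,1) a4@(2,1) a5@(4,4) a6@(4,4) a7@(2,1) a8@(2,1) | pheromone: 0 0 2 0 0 / 0 0 0 0 0 / 0 11 0 0 0 / 0 0 0 0 0 / 0 0 0 0 9
t=2: a0@(4,4) a1@(2,1) a2@(0,2) a3@(2,1) a4@(2,1) a5@(4,4) a6@(4,4) a7@(2,1) a8@(2,1) | pheromone: 0 0 3 0 0 / 0 0 0 0 0 / 0 20 0 0 0 / 0 0 0 0 0 / 0 0 0 0 14
t=3: a0@(4,4) a1@(2,1) a2@(0,2) a3@(2,1) a4@(2,1) a5@(4,4) a6@(4,4) a7@(2,1) a8@(2,1) | pheromone: 0 0 4 0 0 / 0 0 0 0 0 / 0 29 0 0 0 / 0 0 0 0 0 / 0 0 0 0 19

(2, 1)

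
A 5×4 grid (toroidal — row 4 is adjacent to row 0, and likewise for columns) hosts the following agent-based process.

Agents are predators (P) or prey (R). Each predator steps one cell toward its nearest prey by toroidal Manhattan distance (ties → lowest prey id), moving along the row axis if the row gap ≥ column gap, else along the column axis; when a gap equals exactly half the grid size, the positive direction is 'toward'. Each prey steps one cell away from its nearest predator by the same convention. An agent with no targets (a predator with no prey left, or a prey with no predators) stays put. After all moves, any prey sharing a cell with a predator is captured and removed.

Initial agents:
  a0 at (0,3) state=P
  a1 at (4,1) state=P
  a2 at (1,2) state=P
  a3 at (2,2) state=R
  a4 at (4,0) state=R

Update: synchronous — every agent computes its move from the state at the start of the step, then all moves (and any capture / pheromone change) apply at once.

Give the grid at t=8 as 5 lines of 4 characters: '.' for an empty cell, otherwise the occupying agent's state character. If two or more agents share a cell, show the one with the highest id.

t=1: a0@(4,3):P a1@(4,0):P a2@(2,2):P a3@(3,2):R
t=2: a0@(3,3):P a1@(4,1):P a2@(3,2):P a3@(4,2):R
t=3: a0@(4,3):P a1@(4,2):P a2@(4,2):P
t=4: (unchanged — steady state)

....
....
....
....
..PP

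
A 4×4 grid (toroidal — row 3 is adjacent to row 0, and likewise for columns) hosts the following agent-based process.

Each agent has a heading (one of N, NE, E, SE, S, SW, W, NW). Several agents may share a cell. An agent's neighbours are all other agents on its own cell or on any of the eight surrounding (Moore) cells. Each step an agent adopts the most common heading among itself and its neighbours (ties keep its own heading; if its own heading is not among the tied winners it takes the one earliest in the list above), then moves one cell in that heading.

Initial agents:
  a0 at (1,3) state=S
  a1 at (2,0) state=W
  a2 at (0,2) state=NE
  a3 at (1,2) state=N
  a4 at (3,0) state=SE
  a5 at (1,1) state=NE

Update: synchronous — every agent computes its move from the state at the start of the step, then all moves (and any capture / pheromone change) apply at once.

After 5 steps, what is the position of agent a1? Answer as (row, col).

t=1: a0@(2,3):S a1@(2,3):W a2@(3,3):NE a3@(0,3):NE a4@(0,1):SE a5@(0,2):NE
t=2: a0@(3,3):S a1@(2,2):W a2@(2,0):NE a3@(3,0):NE a4@(1,2):SE a5@(3,3):NE
t=3: a0@(2,0):NE a1@(2,1):W a2@(1,1):NE a3@(2,1):NE a4@(2,3):SE a5@(2,0):NE
t=4: a0@(1,1):NE a1@(1,2):NE a2@(0,2):NE a3@(1,2):NE a4@(1,0):NE a5@(1,1):NE
t=5: a0@(0,2):NE a1@(0,3):NE a2@(3,3):NE a3@(0,3):NE a4@(0,1):NE a5@(0,2):NE

(0, 3)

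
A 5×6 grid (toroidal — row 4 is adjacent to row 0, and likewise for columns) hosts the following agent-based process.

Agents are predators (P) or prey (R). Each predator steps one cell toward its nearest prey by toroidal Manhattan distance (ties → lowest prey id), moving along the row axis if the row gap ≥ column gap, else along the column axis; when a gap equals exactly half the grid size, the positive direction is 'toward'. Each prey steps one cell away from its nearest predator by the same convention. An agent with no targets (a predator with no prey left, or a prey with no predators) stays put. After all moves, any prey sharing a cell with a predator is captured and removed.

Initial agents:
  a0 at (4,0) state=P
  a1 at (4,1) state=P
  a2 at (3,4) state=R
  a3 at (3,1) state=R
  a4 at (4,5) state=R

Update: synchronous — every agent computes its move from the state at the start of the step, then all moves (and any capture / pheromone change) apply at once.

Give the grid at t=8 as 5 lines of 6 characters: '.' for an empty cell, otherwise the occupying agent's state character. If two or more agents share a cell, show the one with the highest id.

t=1: a0@(4,5):P a1@(3,1):P a2@(3,3):R a3@(2,1):R a4@(4,4):R
t=2: a0@(4,4):P a1@(2,1):P a2@(3,4):R a3@(1,1):R a4@(4,3):R
t=3: a0@(3,4):P a1@(1,1):P a2@(2,4):R a3@(0,1):R a4@(4,2):R
t=4: a0@(2,4):P a1@(0,1):P a2@(1,4):R a3@(4,1):R a4@(4,1):R
t=5: a0@(1,4):P a1@(4,1):P a2@(0,4):R a3@(3,1):R a4@(3,1):R
t=6: a0@(0,4):P a1@(3,1):P a2@(4,4):R a3@(2,1):R a4@(2,1):R
t=7: a0@(4,4):P a1@(2,1):P a2@(3,4):R a3@(1,1):R a4@(1,1):R
t=8: a0@(3,4):P a1@(1,1):P a2@(2,4):R a3@(0,1):R a4@(0,1):R

.R....
.P....
....R.
....P.
......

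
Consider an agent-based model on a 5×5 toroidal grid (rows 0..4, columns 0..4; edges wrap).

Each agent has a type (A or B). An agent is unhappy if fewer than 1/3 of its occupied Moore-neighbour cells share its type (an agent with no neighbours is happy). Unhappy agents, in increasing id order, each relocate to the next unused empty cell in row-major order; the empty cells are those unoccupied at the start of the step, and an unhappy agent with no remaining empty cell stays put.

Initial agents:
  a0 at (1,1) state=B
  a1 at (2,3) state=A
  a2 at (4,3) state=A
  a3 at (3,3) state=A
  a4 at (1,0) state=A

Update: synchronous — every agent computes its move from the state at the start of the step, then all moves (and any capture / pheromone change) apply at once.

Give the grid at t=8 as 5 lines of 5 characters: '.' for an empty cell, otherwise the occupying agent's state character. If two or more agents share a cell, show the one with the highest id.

t=1: a0@(0,0):B a1@(2,3):A a2@(4,3):A a3@(3,3):A a4@(0,1):A
t=2: a0@(0,2):B a1@(2,3):A a2@(4,3):A a3@(3,3):A a4@(0,3):A
t=3: a0@(0,0):B a1@(2,3):A a2@(4,3):A a3@(3,3):A a4@(0,3):A
t=4: (unchanged — steady state)

B..A.
.....
...A.
...A.
...A.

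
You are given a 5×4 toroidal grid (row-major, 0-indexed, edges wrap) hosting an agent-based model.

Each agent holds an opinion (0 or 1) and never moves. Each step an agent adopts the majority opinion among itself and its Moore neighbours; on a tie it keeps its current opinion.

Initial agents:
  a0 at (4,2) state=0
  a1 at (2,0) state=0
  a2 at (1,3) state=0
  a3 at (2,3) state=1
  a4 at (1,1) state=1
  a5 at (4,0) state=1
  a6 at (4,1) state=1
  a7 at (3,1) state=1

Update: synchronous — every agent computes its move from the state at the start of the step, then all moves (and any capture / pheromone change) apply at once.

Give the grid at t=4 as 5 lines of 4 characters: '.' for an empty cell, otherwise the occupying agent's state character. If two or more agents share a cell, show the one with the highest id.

t=1: a0@(4,2):1 a1@(2,0):1 a2@(1,3):0 a3@(2,3):0 a4@(1,1):1 a5@(4,0):1 a6@(4,1):1 a7@(3,1):1
t=2: (unchanged — steady state)

....
.1.0
1..0
.1..
111.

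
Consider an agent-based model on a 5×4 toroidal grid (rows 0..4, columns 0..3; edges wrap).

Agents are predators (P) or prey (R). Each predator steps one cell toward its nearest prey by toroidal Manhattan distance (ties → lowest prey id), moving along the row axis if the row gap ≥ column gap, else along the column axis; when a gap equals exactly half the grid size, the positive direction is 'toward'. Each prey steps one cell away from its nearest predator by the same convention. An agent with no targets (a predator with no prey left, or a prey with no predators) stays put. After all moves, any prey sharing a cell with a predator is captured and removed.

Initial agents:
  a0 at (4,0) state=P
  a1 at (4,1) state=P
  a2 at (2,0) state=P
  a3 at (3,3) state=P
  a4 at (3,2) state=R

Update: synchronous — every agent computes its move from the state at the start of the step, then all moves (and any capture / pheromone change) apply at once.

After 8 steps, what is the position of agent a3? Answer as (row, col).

t=1: a0@(4,1):P a1@(3,1):P a2@(2,1):P a3@(3,2):P
t=2: (unchanged — steady state)

(3, 2)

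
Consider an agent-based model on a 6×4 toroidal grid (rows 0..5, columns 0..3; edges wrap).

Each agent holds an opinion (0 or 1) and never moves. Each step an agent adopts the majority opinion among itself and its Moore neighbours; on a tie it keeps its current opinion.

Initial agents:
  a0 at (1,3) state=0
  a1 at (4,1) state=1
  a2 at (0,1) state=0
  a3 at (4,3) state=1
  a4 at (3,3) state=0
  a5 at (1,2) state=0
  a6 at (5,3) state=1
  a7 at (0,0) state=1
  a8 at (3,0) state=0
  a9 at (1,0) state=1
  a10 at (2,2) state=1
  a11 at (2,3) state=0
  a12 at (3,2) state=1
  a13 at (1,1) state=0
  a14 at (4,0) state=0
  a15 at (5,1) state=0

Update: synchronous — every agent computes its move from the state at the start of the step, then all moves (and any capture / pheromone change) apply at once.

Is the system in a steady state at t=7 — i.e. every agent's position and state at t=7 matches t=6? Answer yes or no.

t=1: a0@(1,3):0 a1@(4,1):0 a2@(0,1):0 a3@(4,3):1 a4@(3,3):0 a5@(1,2):0 a6@(5,3):1 a7@(0,0):0 a8@(3,0):0 a9@(1,0):0 a10@(2,2):0 a11@(2,3):0 a12@(3,2):1 a13@(1,1):0 a14@(4,0):0 a15@(5,1):0
t=2: a0@(1,3):0 a1@(4,1):0 a2@(0,1):0 a3@(4,3):1 a4@(3,3):0 a5@(1,2):0 a6@(5,3):1 a7@(0,0):0 a8@(3,0):0 a9@(1,0):0 a10@(2,2):0 a11@(2,3):0 a12@(3,2):0 a13@(1,1):0 a14@(4,0):0 a15@(5,1):0
t=3: a0@(1,3):0 a1@(4,1):0 a2@(0,1):0 a3@(4,3):0 a4@(3,3):0 a5@(1,2):0 a6@(5,3):1 a7@(0,0):0 a8@(3,0):0 a9@(1,0):0 a10@(2,2):0 a11@(2,3):0 a12@(3,2):0 a13@(1,1):0 a14@(4,0):0 a15@(5,1):0
t=4: a0@(1,3):0 a1@(4,1):0 a2@(0,1):0 a3@(4,3):0 a4@(3,3):0 a5@(1,2):0 a6@(5,3):0 a7@(0,0):0 a8@(3,0):0 a9@(1,0):0 a10@(2,2):0 a11@(2,3):0 a12@(3,2):0 a13@(1,1):0 a14@(4,0):0 a15@(5,1):0
t=5: (unchanged — steady state)

yes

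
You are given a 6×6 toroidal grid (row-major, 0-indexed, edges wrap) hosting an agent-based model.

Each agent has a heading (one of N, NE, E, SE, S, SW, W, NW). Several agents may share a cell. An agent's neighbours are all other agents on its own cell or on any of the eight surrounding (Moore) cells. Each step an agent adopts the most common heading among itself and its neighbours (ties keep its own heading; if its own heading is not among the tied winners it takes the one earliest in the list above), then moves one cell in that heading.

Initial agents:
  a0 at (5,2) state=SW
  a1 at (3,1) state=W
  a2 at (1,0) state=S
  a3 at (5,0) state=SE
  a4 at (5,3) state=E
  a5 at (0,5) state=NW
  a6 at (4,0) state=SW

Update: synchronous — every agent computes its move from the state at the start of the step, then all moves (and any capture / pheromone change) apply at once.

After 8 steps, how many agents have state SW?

6

t=1: a0@(0,1):SW a1@(3,0):W a2@(2,0):S a3@(0,1):SE a4@(5,4):E a5@(5,4):NW a6@(5,5):SW
t=2: a0@(1,0):SW a1@(3,5):W a2@(3,0):S a3@(1,2):SE a4@(5,5):E a5@(4,3):NW a6@(0,4):SW
t=3: a0@(2,5):SW a1@(3,4):W a2@(4,0):S a3@(2,3):SE a4@(5,0):E a5@(3,2):NW a6@(1,3):SW
t=4: a0@(3,4):SW a1@(3,3):W a2@(5,0):S a3@(3,4):SE a4@(5,1):E a5@(2,1):NW a6@(2,2):SW
t=5: a0@(4,3):SW a1@(4,2):SW a2@(0,0):S a3@(4,5):SE a4@(5,2):E a5@(1,0):NW a6@(3,1):SW
t=6: a0@(5,2):SW a1@(5,1):SW a2@(1,0):S a3@(5,0):SE a4@(0,1):SW a5@(0,5):NW a6@(4,0):SW
t=7: a0@(0,1):SW a1@(0,0):SW a2@(2,0):S a3@(0,5):SW a4@(1,0):SW a5@(5,4):NW a6@(5,5):SW
t=8: a0@(1,0):SW a1@(1,5):SW a2@(3,0):S a3@(1,4):SW a4@(2,5):SW a5@(0,3):SW a6@(0,4):SW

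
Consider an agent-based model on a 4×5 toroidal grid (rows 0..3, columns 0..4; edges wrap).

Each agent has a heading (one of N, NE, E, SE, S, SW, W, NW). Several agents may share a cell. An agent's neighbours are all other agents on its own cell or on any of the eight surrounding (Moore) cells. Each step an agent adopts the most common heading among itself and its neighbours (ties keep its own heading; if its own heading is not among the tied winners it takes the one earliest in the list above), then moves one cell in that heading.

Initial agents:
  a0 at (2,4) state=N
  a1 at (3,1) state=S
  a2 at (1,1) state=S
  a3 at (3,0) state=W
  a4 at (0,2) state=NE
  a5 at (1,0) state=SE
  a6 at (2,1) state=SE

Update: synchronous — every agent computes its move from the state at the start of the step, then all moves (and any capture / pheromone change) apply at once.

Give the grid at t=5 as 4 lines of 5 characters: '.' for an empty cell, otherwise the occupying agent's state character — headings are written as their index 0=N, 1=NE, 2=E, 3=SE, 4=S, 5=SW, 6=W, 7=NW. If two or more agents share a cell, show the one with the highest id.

.4...
..4..
33...
.33..

t=1: a0@(1,4):N a1@(0,1):S a2@(2,2):SE a3@(3,4):W a4@(1,2):S a5@(2,1):SE a6@(3,2):SE
t=2: a0@(0,4):N a1@(1,1):S a2@(3,3):SE a3@(3,3):W a4@(2,2):S a5@(3,2):SE a6@(0,3):SE
t=3: a0@(1,0):SE a1@(2,1):S a2@(0,4):SE a3@(0,4):SE a4@(3,2):S a5@(0,3):SE a6@(1,4):SE
t=4: a0@(2,1):SE a1@(3,1):S a2@(1,0):SE a3@(1,0):SE a4@(0,2):S a5@(1,4):SE a6@(2,0):SE
t=5: a0@(3,2):SE a1@(0,1):S a2@(2,1):SE a3@(2,1):SE a4@(1,2):S a5@(2,0):SE a6@(3,1):SE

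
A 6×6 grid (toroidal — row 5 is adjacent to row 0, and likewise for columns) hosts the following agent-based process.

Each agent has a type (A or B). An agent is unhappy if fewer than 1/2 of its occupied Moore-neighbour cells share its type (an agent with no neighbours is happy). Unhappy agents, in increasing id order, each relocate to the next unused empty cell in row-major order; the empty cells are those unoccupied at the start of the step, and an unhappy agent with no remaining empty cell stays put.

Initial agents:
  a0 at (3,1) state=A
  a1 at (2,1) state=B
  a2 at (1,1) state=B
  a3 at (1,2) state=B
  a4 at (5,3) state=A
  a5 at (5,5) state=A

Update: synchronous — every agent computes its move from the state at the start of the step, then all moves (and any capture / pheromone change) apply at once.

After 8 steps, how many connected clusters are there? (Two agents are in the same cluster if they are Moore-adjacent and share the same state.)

t=1: a0@(0,0):A a1@(2,1):B a2@(1,1):B a3@(1,2):B a4@(5,3):A a5@(5,5):A
t=2: (unchanged — steady state)

3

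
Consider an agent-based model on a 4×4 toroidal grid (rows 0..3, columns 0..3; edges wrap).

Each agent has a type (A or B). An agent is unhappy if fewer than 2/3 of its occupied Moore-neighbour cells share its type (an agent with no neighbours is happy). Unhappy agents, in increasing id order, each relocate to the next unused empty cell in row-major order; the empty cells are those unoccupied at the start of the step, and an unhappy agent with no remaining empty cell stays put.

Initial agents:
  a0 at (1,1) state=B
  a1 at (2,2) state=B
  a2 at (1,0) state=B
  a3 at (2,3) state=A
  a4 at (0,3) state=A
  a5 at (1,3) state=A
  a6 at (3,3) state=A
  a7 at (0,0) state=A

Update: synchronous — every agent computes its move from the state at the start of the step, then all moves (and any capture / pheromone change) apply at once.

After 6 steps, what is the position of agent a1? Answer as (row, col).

(0, 0)

t=1: a0@(1,1):B a1@(0,1):B a2@(0,2):B a3@(1,2):A a4@(0,3):A a5@(2,0):A a6@(3,3):A a7@(2,1):A
t=2: a0@(0,0):B a1@(0,1):B a2@(1,0):B a3@(1,3):A a4@(0,3):A a5@(2,0):A a6@(3,3):A a7@(2,1):A
t=3: a0@(0,2):B a1@(0,1):B a2@(1,1):B a3@(1,2):A a4@(2,2):A a5@(2,0):A a6@(3,3):A a7@(2,3):A
t=4: a0@(0,0):B a1@(0,1):B a2@(0,3):B a3@(1,0):A a4@(2,2):A a5@(2,0):A a6@(3,3):A a7@(2,3):A
t=5: a0@(0,2):B a1@(1,1):B a2@(1,2):B a3@(1,3):A a4@(2,2):A a5@(2,0):A a6@(2,1):A a7@(2,3):A
t=6: a0@(0,2):B a1@(0,0):B a2@(0,1):B a3@(0,3):A a4@(1,0):A a5@(2,0):A a6@(3,0):A a7@(2,3):A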